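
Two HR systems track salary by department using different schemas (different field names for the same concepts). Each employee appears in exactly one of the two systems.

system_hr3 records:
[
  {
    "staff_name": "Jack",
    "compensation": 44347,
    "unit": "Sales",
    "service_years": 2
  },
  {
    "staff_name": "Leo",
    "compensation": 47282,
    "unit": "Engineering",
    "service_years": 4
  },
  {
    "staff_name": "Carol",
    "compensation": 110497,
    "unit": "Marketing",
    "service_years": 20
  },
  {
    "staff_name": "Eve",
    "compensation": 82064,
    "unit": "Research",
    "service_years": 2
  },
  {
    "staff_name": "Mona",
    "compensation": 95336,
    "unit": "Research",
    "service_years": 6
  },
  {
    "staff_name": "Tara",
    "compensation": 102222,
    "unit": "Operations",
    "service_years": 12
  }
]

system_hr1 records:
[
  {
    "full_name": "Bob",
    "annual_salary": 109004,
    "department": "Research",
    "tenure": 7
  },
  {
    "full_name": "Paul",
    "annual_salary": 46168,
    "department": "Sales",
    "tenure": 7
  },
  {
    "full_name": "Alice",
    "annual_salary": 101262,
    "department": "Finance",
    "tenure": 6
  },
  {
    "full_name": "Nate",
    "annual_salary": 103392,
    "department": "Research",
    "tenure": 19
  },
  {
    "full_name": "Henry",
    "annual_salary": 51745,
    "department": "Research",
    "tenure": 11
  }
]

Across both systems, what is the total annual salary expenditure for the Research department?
441541

Schema mappings:
- "unit" (system_hr3) = "department" (system_hr1) = department
- "compensation" (system_hr3) = "annual_salary" (system_hr1) = salary

Research salaries from system_hr3: 177400
Research salaries from system_hr1: 264141

Total: 177400 + 264141 = 441541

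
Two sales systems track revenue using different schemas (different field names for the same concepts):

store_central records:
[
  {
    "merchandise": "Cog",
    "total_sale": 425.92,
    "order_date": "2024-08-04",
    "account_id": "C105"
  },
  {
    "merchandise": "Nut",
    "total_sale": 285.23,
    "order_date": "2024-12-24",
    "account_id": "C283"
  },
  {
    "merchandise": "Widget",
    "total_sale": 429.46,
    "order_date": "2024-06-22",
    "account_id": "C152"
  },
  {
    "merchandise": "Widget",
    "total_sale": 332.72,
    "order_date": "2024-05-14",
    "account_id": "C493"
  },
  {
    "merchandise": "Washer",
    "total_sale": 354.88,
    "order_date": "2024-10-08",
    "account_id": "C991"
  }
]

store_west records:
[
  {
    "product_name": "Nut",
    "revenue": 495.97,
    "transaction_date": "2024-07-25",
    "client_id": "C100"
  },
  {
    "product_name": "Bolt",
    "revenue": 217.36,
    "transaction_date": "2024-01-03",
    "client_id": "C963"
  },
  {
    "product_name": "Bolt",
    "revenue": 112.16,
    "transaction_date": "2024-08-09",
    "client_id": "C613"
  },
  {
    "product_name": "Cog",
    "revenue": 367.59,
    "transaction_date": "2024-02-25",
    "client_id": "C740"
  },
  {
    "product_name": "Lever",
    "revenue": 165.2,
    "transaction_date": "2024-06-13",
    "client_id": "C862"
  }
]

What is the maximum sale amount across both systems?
495.97

Reconcile: "total_sale" (store_central) = "revenue" (store_west) = sale amount

Maximum in store_central: 429.46
Maximum in store_west: 495.97

Overall maximum: max(429.46, 495.97) = 495.97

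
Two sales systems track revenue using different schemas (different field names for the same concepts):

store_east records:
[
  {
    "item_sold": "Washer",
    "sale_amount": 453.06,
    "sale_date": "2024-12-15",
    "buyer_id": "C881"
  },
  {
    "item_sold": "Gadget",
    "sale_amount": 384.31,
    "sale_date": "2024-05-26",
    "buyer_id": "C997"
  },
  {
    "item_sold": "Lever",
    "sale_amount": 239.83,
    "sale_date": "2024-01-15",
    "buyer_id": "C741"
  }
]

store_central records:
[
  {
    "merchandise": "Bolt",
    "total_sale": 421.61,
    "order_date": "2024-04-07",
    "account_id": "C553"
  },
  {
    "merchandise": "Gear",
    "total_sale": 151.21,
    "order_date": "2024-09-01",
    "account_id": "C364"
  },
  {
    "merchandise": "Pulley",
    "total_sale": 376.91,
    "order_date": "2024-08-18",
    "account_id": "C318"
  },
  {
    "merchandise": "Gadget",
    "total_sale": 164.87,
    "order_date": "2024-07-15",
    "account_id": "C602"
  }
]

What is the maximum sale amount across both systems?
453.06

Reconcile: "sale_amount" (store_east) = "total_sale" (store_central) = sale amount

Maximum in store_east: 453.06
Maximum in store_central: 421.61

Overall maximum: max(453.06, 421.61) = 453.06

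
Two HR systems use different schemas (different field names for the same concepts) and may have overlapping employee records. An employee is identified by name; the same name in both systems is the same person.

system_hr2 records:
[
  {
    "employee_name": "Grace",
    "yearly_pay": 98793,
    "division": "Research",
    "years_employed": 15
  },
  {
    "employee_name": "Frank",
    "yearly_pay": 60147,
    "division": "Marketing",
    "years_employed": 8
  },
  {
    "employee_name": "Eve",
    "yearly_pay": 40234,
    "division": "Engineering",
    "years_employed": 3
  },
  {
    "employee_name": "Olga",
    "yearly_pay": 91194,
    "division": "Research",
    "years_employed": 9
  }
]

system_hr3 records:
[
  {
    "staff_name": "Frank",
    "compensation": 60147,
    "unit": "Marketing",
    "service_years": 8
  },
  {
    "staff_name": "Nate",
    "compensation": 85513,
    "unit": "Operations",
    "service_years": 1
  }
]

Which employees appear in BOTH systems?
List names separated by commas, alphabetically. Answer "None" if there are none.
Frank

Schema mapping: "employee_name" (system_hr2) = "staff_name" (system_hr3) = employee name

Names in system_hr2: ['Eve', 'Frank', 'Grace', 'Olga']
Names in system_hr3: ['Frank', 'Nate']

Intersection: ['Frank']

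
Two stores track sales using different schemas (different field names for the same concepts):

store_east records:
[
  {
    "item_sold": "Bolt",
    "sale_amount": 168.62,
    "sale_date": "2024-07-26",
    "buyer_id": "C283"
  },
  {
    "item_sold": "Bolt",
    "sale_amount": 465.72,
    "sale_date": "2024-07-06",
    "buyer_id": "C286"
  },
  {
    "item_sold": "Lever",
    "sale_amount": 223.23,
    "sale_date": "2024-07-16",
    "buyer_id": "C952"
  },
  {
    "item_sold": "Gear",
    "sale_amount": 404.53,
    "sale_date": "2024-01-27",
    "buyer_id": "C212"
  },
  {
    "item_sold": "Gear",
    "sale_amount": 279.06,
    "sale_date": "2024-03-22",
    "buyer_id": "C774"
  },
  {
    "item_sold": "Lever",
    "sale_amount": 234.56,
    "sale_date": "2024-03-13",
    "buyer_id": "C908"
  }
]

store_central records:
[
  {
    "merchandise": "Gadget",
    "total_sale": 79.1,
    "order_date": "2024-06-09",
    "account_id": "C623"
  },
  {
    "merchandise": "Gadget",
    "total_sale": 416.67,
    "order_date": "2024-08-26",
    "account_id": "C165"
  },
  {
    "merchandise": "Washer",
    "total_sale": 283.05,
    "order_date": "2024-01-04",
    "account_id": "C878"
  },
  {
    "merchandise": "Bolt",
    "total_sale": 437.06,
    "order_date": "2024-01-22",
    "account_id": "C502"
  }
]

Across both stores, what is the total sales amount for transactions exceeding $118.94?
2912.5

Schema mapping: "sale_amount" (store_east) = "total_sale" (store_central) = sale amount

Sum of sales > $118.94 in store_east: 1775.72
Sum of sales > $118.94 in store_central: 1136.78

Total: 1775.72 + 1136.78 = 2912.5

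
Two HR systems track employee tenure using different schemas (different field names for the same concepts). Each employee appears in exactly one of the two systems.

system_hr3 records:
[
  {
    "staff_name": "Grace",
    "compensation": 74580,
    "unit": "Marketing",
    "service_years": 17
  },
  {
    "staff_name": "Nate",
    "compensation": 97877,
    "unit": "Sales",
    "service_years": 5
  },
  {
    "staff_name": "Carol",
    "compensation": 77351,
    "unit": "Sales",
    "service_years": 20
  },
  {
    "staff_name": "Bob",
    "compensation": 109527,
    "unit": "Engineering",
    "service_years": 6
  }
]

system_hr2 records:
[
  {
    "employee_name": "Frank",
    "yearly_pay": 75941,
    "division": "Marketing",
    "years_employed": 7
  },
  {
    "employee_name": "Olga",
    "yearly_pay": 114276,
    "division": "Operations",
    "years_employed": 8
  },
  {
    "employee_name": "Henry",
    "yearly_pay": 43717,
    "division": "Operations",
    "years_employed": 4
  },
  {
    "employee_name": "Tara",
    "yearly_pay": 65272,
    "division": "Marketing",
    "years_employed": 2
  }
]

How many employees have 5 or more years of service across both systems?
6

Reconcile schemas: "service_years" (system_hr3) = "years_employed" (system_hr2) = years of service

From system_hr3: 4 employees with >= 5 years
From system_hr2: 2 employees with >= 5 years

Total: 4 + 2 = 6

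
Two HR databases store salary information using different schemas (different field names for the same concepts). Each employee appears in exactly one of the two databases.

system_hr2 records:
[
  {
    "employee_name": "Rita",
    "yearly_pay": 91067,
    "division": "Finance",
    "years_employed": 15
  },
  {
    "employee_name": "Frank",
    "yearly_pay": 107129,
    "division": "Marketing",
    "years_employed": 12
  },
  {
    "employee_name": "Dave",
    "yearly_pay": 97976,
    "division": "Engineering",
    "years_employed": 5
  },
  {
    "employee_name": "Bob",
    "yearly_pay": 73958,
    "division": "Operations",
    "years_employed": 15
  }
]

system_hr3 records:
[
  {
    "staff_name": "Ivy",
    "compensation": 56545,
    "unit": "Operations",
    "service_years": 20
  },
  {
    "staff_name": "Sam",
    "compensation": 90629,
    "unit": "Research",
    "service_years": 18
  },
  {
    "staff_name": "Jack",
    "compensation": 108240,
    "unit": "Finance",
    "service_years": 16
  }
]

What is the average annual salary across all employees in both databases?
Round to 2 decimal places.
89363.43

Schema mapping: "yearly_pay" (system_hr2) = "compensation" (system_hr3) = annual salary

All salaries: [91067, 107129, 97976, 73958, 56545, 90629, 108240]
Sum: 625544
Count: 7
Average: 625544 / 7 = 89363.43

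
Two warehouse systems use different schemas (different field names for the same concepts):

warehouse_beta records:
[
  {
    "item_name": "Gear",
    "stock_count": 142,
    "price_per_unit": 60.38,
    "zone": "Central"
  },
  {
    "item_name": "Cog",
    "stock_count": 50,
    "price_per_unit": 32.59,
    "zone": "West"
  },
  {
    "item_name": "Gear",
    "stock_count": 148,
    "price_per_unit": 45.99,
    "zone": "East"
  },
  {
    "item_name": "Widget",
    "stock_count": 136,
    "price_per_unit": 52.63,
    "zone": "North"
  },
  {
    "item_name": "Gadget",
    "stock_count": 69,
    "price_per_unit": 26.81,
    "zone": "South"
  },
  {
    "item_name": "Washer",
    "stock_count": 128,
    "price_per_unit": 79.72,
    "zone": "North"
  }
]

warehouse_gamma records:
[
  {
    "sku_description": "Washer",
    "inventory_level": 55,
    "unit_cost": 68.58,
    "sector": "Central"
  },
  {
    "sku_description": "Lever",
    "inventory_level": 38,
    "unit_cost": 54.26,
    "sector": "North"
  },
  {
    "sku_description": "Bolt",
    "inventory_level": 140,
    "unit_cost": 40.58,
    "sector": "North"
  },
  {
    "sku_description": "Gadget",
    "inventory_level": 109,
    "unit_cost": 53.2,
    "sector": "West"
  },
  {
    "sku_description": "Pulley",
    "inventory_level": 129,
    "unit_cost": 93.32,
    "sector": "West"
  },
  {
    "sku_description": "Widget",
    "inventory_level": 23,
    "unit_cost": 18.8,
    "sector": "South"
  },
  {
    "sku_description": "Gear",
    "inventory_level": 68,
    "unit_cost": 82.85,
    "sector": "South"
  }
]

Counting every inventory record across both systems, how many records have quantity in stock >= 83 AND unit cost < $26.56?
0

Schema mappings:
- "stock_count" (warehouse_beta) = "inventory_level" (warehouse_gamma) = quantity
- "price_per_unit" (warehouse_beta) = "unit_cost" (warehouse_gamma) = unit cost

Records meeting both conditions in warehouse_beta: 0
Records meeting both conditions in warehouse_gamma: 0

Total: 0 + 0 = 0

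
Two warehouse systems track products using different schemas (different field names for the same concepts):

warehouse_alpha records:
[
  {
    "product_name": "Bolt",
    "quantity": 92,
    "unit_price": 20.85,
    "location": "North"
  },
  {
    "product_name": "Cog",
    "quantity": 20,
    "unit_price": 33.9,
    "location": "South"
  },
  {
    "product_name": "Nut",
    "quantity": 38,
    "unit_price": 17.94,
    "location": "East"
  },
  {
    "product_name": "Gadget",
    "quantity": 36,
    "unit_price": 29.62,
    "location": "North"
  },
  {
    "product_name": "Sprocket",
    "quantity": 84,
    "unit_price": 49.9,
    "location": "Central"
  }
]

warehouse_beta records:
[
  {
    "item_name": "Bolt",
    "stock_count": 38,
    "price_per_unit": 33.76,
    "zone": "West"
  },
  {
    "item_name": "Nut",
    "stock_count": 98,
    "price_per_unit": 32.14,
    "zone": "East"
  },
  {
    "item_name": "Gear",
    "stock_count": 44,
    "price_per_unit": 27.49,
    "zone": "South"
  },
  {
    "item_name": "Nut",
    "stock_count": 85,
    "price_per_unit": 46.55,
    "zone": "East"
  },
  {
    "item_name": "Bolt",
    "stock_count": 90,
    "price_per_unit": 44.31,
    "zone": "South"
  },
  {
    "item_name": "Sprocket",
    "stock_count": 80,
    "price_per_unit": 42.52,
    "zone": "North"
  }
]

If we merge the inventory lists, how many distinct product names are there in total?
6

Schema mapping: "product_name" (warehouse_alpha) = "item_name" (warehouse_beta) = product name

Products in warehouse_alpha: ['Bolt', 'Cog', 'Gadget', 'Nut', 'Sprocket']
Products in warehouse_beta: ['Bolt', 'Gear', 'Nut', 'Sprocket']

Union (unique products): ['Bolt', 'Cog', 'Gadget', 'Gear', 'Nut', 'Sprocket']
Count: 6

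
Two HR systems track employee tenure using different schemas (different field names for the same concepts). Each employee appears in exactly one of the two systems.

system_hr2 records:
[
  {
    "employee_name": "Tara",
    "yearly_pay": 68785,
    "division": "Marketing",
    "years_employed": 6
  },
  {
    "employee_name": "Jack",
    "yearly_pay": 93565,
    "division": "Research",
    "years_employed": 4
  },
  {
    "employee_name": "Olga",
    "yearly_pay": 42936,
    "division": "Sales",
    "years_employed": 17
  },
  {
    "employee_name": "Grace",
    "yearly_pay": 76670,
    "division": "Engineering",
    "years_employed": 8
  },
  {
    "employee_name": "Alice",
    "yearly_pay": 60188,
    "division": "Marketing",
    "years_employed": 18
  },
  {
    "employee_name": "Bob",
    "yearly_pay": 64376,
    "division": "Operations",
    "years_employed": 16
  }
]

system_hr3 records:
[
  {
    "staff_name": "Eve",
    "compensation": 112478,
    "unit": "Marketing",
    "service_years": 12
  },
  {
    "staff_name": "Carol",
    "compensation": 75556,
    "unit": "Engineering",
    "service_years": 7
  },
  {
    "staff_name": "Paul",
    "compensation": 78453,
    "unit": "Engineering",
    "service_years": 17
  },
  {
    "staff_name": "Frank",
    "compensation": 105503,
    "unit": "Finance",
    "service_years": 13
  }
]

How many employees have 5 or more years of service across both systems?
9

Reconcile schemas: "years_employed" (system_hr2) = "service_years" (system_hr3) = years of service

From system_hr2: 5 employees with >= 5 years
From system_hr3: 4 employees with >= 5 years

Total: 5 + 4 = 9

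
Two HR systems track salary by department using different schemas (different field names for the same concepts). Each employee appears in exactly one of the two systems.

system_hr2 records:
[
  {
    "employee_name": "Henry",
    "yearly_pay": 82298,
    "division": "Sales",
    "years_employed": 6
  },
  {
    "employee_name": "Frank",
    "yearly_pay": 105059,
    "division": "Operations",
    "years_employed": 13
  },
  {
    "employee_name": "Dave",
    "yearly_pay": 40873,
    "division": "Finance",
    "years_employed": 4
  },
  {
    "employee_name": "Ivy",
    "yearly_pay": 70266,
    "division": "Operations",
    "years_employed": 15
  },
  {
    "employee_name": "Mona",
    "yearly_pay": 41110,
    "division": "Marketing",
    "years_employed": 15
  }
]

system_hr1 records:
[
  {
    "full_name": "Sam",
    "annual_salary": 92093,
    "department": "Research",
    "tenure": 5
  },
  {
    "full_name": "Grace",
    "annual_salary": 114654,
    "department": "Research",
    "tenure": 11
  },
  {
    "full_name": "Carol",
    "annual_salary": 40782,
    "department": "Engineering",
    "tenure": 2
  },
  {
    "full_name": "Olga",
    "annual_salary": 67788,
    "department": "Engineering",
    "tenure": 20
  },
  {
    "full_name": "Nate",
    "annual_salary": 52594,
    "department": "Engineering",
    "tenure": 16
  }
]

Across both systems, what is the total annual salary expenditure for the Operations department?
175325

Schema mappings:
- "division" (system_hr2) = "department" (system_hr1) = department
- "yearly_pay" (system_hr2) = "annual_salary" (system_hr1) = salary

Operations salaries from system_hr2: 175325
Operations salaries from system_hr1: 0

Total: 175325 + 0 = 175325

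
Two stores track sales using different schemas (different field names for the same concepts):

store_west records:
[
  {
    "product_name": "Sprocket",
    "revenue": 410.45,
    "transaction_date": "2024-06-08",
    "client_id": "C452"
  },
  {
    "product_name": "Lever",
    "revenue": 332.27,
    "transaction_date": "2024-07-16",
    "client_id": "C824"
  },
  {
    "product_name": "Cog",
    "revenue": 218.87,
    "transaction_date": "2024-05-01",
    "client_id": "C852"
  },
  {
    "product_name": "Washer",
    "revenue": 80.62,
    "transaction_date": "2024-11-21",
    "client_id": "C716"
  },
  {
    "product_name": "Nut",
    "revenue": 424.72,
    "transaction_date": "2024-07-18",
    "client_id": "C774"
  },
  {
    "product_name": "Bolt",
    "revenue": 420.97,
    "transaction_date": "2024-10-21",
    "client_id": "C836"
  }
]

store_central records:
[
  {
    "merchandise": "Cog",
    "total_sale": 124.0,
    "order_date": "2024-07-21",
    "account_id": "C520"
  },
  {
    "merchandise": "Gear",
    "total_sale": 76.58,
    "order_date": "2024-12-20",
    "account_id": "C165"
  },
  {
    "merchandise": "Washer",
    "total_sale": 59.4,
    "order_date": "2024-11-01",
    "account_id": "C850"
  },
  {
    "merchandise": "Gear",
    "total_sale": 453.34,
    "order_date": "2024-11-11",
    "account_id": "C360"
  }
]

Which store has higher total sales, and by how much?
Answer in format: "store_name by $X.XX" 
store_west by $1174.58

Schema mapping: "revenue" (store_west) = "total_sale" (store_central) = sale amount

Total for store_west: 1887.90
Total for store_central: 713.32

Difference: |1887.90 - 713.32| = 1174.58
store_west has higher sales by $1174.58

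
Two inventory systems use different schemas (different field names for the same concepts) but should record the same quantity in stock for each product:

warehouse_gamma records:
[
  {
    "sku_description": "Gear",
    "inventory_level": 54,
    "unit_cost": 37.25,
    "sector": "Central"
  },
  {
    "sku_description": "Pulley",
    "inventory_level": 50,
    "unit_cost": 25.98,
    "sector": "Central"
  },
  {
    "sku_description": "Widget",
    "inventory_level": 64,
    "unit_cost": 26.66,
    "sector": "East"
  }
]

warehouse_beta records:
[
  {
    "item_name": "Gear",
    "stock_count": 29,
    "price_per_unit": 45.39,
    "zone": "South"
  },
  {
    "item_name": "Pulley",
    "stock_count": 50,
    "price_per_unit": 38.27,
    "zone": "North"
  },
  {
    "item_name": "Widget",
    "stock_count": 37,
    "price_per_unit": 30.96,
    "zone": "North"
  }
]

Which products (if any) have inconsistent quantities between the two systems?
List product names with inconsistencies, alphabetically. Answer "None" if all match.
Gear, Widget

Schema mappings:
- "sku_description" (warehouse_gamma) = "item_name" (warehouse_beta) = product name
- "inventory_level" (warehouse_gamma) = "stock_count" (warehouse_beta) = quantity

Comparison:
  Gear: 54 vs 29 - MISMATCH
  Pulley: 50 vs 50 - MATCH
  Widget: 64 vs 37 - MISMATCH

Products with inconsistencies: Gear, Widget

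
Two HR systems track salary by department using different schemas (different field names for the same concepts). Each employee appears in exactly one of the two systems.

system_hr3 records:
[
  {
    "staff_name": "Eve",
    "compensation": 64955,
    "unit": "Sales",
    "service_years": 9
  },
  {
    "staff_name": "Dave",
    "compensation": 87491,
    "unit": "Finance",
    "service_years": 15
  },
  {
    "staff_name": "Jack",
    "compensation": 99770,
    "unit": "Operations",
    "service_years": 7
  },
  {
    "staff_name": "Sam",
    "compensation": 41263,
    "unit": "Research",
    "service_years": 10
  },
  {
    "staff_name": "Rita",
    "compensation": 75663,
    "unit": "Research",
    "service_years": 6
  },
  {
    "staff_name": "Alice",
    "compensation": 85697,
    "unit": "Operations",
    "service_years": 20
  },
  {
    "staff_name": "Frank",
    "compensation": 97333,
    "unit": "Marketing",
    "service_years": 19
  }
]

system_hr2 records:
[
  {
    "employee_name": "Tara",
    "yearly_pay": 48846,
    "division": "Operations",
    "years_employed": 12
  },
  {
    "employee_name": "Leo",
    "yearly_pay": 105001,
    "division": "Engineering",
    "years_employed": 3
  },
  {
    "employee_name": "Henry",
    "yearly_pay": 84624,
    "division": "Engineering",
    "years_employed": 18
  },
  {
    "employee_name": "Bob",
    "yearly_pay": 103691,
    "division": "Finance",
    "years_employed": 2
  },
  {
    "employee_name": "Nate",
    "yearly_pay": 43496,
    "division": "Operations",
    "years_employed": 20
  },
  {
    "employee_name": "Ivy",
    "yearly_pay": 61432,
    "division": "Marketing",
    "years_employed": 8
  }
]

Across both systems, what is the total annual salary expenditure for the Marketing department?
158765

Schema mappings:
- "unit" (system_hr3) = "division" (system_hr2) = department
- "compensation" (system_hr3) = "yearly_pay" (system_hr2) = salary

Marketing salaries from system_hr3: 97333
Marketing salaries from system_hr2: 61432

Total: 97333 + 61432 = 158765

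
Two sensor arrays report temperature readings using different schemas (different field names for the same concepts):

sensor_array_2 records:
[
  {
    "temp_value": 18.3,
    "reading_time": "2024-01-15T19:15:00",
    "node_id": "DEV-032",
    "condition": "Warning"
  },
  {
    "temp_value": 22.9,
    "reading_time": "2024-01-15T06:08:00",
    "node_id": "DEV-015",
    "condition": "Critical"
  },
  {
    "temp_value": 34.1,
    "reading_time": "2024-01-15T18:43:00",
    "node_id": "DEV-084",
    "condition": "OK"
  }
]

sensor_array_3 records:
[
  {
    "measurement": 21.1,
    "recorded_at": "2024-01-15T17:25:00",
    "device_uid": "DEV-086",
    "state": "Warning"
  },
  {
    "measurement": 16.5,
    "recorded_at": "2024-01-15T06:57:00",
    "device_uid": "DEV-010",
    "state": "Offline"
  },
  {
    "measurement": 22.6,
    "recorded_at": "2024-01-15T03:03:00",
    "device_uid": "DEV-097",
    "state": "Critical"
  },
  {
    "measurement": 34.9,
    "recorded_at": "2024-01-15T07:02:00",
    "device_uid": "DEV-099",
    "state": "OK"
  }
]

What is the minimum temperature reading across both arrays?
16.5

Schema mapping: "temp_value" (sensor_array_2) = "measurement" (sensor_array_3) = temperature reading

Minimum in sensor_array_2: 18.3
Minimum in sensor_array_3: 16.5

Overall minimum: min(18.3, 16.5) = 16.5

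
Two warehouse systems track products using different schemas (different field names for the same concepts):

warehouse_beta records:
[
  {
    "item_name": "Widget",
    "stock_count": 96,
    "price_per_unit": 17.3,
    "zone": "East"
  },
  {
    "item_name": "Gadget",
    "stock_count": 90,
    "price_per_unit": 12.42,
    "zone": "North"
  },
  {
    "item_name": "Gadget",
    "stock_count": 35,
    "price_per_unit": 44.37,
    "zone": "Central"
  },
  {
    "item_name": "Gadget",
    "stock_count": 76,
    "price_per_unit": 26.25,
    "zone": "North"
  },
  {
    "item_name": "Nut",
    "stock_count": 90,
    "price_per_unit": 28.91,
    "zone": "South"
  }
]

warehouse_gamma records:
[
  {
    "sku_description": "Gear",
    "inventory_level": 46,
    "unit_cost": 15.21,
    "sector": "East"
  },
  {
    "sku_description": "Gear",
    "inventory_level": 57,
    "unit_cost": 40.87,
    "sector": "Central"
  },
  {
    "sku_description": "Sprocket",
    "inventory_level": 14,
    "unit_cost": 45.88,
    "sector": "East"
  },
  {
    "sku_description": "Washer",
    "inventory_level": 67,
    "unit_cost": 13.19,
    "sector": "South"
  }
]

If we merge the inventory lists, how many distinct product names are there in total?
6

Schema mapping: "item_name" (warehouse_beta) = "sku_description" (warehouse_gamma) = product name

Products in warehouse_beta: ['Gadget', 'Nut', 'Widget']
Products in warehouse_gamma: ['Gear', 'Sprocket', 'Washer']

Union (unique products): ['Gadget', 'Gear', 'Nut', 'Sprocket', 'Washer', 'Widget']
Count: 6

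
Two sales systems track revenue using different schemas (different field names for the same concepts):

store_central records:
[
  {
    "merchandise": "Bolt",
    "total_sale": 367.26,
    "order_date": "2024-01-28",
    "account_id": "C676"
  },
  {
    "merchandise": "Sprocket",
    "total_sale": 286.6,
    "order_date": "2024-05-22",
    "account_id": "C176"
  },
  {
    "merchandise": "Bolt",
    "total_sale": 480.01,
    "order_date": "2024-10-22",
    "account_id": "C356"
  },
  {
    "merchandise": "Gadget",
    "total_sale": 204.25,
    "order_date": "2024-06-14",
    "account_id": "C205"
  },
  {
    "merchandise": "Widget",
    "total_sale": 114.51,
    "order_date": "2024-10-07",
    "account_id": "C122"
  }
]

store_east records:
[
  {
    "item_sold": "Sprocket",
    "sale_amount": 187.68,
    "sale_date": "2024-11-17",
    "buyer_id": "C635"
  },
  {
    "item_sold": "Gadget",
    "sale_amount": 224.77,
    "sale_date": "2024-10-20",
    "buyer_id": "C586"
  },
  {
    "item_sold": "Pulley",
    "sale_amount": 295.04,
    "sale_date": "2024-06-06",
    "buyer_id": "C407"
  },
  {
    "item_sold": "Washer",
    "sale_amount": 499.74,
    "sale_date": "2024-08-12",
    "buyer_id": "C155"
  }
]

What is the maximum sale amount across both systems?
499.74

Reconcile: "total_sale" (store_central) = "sale_amount" (store_east) = sale amount

Maximum in store_central: 480.01
Maximum in store_east: 499.74

Overall maximum: max(480.01, 499.74) = 499.74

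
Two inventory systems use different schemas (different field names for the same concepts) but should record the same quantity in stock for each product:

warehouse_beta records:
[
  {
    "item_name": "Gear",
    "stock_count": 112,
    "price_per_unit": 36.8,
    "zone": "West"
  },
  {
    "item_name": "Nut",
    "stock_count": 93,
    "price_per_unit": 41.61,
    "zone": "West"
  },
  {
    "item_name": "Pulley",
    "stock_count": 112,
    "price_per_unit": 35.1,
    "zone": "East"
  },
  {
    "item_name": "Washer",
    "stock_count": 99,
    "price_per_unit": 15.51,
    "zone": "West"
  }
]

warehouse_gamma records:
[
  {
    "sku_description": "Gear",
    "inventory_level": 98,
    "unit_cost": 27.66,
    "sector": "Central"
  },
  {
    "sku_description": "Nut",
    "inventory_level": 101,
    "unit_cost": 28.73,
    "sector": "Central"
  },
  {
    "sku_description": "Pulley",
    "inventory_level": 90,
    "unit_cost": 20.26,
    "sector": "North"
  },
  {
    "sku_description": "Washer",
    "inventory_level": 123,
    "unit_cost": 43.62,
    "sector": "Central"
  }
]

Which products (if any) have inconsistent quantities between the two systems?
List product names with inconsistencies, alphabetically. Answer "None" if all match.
Gear, Nut, Pulley, Washer

Schema mappings:
- "item_name" (warehouse_beta) = "sku_description" (warehouse_gamma) = product name
- "stock_count" (warehouse_beta) = "inventory_level" (warehouse_gamma) = quantity

Comparison:
  Gear: 112 vs 98 - MISMATCH
  Nut: 93 vs 101 - MISMATCH
  Pulley: 112 vs 90 - MISMATCH
  Washer: 99 vs 123 - MISMATCH

Products with inconsistencies: Gear, Nut, Pulley, Washer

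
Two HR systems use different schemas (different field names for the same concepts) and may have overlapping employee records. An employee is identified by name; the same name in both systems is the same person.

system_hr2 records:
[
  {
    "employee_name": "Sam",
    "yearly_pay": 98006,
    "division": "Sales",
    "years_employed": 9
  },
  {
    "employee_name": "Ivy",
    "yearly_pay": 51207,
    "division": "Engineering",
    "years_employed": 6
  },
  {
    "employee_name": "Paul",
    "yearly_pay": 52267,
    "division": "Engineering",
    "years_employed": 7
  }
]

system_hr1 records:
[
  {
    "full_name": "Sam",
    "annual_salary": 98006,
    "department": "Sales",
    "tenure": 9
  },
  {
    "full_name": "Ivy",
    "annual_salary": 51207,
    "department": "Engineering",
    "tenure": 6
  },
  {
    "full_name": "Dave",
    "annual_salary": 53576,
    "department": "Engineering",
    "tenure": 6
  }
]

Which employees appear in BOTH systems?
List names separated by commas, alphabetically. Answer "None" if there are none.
Ivy, Sam

Schema mapping: "employee_name" (system_hr2) = "full_name" (system_hr1) = employee name

Names in system_hr2: ['Ivy', 'Paul', 'Sam']
Names in system_hr1: ['Dave', 'Ivy', 'Sam']

Intersection: ['Ivy', 'Sam']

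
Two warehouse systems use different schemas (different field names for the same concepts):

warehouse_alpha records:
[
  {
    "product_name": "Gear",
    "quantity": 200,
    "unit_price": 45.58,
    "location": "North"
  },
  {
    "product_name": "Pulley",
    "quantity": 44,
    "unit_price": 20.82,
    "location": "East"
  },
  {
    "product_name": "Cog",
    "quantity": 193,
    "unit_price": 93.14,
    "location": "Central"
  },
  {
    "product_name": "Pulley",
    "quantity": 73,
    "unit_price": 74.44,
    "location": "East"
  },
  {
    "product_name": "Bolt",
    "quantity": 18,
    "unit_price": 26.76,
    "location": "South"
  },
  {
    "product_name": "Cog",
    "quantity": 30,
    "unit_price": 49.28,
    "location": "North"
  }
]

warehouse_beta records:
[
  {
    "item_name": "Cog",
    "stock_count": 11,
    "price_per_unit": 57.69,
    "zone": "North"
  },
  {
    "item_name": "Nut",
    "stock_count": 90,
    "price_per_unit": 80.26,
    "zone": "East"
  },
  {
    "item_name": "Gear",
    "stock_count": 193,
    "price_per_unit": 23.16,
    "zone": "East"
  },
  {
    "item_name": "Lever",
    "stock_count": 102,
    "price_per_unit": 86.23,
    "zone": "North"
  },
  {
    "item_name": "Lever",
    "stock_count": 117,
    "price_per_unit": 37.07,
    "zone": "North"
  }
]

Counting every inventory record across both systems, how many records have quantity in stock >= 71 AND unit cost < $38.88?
2

Schema mappings:
- "quantity" (warehouse_alpha) = "stock_count" (warehouse_beta) = quantity
- "unit_price" (warehouse_alpha) = "price_per_unit" (warehouse_beta) = unit cost

Records meeting both conditions in warehouse_alpha: 0
Records meeting both conditions in warehouse_beta: 2

Total: 0 + 2 = 2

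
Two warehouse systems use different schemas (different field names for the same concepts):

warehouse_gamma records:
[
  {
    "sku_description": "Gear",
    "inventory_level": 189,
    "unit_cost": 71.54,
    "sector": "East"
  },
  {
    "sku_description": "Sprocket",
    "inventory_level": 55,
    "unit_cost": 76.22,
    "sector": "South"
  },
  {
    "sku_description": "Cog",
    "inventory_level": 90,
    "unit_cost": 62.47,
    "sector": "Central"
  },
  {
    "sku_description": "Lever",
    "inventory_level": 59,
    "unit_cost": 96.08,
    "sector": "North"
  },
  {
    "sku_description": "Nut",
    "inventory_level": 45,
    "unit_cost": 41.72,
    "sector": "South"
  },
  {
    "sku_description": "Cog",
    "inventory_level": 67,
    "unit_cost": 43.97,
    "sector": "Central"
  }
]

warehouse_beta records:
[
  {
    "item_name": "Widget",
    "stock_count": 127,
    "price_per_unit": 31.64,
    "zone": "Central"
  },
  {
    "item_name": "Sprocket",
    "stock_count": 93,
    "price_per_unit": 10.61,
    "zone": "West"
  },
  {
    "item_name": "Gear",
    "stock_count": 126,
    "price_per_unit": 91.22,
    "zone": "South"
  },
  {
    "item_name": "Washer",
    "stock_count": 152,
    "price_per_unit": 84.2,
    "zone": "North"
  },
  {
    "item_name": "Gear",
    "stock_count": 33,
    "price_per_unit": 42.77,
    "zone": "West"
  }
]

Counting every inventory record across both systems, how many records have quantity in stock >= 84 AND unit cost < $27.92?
1

Schema mappings:
- "inventory_level" (warehouse_gamma) = "stock_count" (warehouse_beta) = quantity
- "unit_cost" (warehouse_gamma) = "price_per_unit" (warehouse_beta) = unit cost

Records meeting both conditions in warehouse_gamma: 0
Records meeting both conditions in warehouse_beta: 1

Total: 0 + 1 = 1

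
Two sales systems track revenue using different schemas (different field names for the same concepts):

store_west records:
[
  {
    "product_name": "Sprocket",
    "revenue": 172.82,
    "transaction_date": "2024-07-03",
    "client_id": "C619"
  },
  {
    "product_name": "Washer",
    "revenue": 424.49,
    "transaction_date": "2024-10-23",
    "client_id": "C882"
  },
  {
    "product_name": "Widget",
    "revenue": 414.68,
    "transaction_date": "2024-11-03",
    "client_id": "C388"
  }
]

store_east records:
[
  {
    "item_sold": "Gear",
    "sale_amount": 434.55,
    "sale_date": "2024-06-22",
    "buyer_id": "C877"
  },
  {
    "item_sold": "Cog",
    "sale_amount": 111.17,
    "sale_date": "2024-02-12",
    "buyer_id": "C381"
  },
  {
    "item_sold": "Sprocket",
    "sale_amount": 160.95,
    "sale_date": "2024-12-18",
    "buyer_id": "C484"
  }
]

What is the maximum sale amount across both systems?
434.55

Reconcile: "revenue" (store_west) = "sale_amount" (store_east) = sale amount

Maximum in store_west: 424.49
Maximum in store_east: 434.55

Overall maximum: max(424.49, 434.55) = 434.55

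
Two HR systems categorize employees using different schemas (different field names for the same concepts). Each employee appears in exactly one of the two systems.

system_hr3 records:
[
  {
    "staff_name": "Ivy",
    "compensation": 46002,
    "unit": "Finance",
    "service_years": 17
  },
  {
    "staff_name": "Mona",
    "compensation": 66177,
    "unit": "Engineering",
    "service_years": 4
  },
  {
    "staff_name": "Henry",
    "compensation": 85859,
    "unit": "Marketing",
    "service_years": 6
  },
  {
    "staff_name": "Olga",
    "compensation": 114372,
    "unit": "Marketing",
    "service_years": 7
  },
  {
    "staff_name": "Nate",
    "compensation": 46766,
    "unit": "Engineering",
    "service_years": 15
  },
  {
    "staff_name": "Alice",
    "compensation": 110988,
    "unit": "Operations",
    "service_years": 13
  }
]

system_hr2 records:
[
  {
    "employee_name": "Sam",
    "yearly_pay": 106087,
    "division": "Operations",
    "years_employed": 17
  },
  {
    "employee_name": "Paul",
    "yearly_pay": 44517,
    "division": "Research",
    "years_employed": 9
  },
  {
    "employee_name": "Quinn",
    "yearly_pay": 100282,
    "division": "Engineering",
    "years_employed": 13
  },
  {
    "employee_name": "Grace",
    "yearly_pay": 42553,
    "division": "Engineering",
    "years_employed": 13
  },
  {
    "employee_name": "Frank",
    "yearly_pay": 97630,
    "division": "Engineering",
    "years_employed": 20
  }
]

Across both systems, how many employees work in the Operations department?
2

Schema mapping: "unit" (system_hr3) = "division" (system_hr2) = department

Operations employees in system_hr3: 1
Operations employees in system_hr2: 1

Total in Operations: 1 + 1 = 2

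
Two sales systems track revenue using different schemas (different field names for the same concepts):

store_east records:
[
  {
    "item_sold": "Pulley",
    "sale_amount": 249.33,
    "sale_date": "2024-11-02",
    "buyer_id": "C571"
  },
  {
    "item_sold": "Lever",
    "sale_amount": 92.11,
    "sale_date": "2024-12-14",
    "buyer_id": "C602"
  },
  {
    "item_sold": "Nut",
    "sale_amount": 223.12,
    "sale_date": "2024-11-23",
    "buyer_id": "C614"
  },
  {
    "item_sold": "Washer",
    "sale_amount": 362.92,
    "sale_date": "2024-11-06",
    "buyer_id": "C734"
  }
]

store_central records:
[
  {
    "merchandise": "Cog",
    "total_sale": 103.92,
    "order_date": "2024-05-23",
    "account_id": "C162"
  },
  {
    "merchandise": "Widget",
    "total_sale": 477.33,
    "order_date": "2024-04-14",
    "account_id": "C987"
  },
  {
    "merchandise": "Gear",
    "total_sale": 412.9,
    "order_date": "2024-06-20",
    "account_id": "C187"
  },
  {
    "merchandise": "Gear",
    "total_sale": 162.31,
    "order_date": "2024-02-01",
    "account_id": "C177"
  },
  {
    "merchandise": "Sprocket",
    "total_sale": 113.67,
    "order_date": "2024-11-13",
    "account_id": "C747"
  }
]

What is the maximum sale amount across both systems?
477.33

Reconcile: "sale_amount" (store_east) = "total_sale" (store_central) = sale amount

Maximum in store_east: 362.92
Maximum in store_central: 477.33

Overall maximum: max(362.92, 477.33) = 477.33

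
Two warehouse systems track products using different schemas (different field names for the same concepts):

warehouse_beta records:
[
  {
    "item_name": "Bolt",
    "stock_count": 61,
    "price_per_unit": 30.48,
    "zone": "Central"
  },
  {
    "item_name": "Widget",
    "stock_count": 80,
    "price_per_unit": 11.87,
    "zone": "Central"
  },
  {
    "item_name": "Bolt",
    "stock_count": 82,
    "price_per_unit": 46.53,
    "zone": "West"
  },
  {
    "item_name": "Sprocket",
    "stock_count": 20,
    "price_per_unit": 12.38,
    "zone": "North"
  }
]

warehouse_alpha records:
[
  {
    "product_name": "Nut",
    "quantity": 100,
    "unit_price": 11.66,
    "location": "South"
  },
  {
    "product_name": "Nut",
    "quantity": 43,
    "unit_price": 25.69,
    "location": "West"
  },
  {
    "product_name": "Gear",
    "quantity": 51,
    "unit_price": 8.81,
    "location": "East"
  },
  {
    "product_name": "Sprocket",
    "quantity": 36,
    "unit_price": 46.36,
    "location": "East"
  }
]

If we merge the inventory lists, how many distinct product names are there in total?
5

Schema mapping: "item_name" (warehouse_beta) = "product_name" (warehouse_alpha) = product name

Products in warehouse_beta: ['Bolt', 'Sprocket', 'Widget']
Products in warehouse_alpha: ['Gear', 'Nut', 'Sprocket']

Union (unique products): ['Bolt', 'Gear', 'Nut', 'Sprocket', 'Widget']
Count: 5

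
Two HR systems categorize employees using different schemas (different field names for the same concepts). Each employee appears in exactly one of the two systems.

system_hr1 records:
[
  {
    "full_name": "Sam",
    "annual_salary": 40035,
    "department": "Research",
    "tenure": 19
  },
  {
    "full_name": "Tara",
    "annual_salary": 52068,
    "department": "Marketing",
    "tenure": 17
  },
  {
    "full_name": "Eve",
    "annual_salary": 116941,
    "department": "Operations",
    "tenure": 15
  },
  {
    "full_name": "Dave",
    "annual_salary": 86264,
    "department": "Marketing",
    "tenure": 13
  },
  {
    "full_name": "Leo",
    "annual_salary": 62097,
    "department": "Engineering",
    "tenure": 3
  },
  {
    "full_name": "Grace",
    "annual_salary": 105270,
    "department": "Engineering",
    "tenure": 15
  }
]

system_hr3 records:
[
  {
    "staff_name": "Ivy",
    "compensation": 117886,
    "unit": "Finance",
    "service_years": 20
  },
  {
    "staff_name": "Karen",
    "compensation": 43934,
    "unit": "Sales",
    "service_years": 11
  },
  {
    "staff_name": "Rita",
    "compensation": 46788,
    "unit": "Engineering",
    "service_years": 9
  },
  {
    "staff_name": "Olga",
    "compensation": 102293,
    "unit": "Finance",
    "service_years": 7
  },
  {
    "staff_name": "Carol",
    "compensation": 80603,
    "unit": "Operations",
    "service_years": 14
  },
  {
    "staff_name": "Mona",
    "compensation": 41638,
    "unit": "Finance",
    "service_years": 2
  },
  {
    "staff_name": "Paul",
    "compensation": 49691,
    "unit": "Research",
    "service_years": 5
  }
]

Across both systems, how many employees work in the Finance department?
3

Schema mapping: "department" (system_hr1) = "unit" (system_hr3) = department

Finance employees in system_hr1: 0
Finance employees in system_hr3: 3

Total in Finance: 0 + 3 = 3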